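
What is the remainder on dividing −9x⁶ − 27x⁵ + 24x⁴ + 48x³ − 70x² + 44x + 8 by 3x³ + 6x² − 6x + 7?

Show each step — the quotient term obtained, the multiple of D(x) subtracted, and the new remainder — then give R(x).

R(x) = −7x² − 6x + 1

Step 1: lead(−9x⁶ − 27x⁵ + 24x⁴ + 48x³ − 70x² + 44x + 8) ÷ lead(D) = −9x⁶ ÷ 3x³ = −3x³. Subtract (−3x³)·D = −9x⁶ − 18x⁵ + 18x⁴ − 21x³. Remainder: −9x⁵ + 6x⁴ + 69x³ − 70x² + 44x + 8.
Step 2: lead(−9x⁵ + 6x⁴ + 69x³ − 70x² + 44x + 8) ÷ lead(D) = −9x⁵ ÷ 3x³ = −3x². Subtract (−3x²)·D = −9x⁵ − 18x⁴ + 18x³ − 21x². Remainder: 24x⁴ + 51x³ − 49x² + 44x + 8.
Step 3: lead(24x⁴ + 51x³ − 49x² + 44x + 8) ÷ lead(D) = 24x⁴ ÷ 3x³ = 8x. Subtract (8x)·D = 24x⁴ + 48x³ − 48x² + 56x. Remainder: 3x³ − x² − 12x + 8.
Step 4: lead(3x³ − x² − 12x + 8) ÷ lead(D) = 3x³ ÷ 3x³ = 1. Subtract (1)·D = 3x³ + 6x² − 6x + 7. Remainder: −7x² − 6x + 1.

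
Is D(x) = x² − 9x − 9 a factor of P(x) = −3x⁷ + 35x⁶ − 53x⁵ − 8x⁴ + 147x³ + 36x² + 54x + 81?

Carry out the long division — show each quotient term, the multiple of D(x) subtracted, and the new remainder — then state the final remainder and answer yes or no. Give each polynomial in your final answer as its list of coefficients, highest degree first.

Step 1: lead(−3x⁷ + 35x⁶ − 53x⁵ − 8x⁴ + 147x³ + 36x² + 54x + 81) ÷ lead(D) = −3x⁷ ÷ x² = −3x⁵. Subtract (−3x⁵)·D = −3x⁷ + 27x⁶ + 27x⁵. Remainder: 8x⁶ − 80x⁵ − 8x⁴ + 147x³ + 36x² + 54x + 81.
Step 2: lead(8x⁶ − 80x⁵ − 8x⁴ + 147x³ + 36x² + 54x + 81) ÷ lead(D) = 8x⁶ ÷ x² = 8x⁴. Subtract (8x⁴)·D = 8x⁶ − 72x⁵ − 72x⁴. Remainder: −8x⁵ + 64x⁴ + 147x³ + 36x² + 54x + 81.
Step 3: lead(−8x⁵ + 64x⁴ + 147x³ + 36x² + 54x + 81) ÷ lead(D) = −8x⁵ ÷ x² = −8x³. Subtract (−8x³)·D = −8x⁵ + 72x⁴ + 72x³. Remainder: −8x⁴ + 75x³ + 36x² + 54x + 81.
Step 4: lead(−8x⁴ + 75x³ + 36x² + 54x + 81) ÷ lead(D) = −8x⁴ ÷ x² = −8x². Subtract (−8x²)·D = −8x⁴ + 72x³ + 72x². Remainder: 3x³ − 36x² + 54x + 81.
Step 5: lead(3x³ − 36x² + 54x + 81) ÷ lead(D) = 3x³ ÷ x² = 3x. Subtract (3x)·D = 3x³ − 27x² − 27x. Remainder: −9x² + 81x + 81.
Step 6: lead(−9x² + 81x + 81) ÷ lead(D) = −9x² ÷ x² = −9. Subtract (−9)·D = −9x² + 81x + 81. Remainder: 0.

R = [0], so D(x) is a factor of P(x). yes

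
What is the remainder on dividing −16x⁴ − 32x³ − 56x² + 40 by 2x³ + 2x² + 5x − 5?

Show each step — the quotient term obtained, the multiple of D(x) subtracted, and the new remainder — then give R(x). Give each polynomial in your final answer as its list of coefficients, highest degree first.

R = [0]

Step 1: lead(−16x⁴ − 32x³ − 56x² + 40) ÷ lead(D) = −16x⁴ ÷ 2x³ = −8x. Subtract (−8x)·D = −16x⁴ − 16x³ − 40x² + 40x. Remainder: −16x³ − 16x² − 40x + 40.
Step 2: lead(−16x³ − 16x² − 40x + 40) ÷ lead(D) = −16x³ ÷ 2x³ = −8. Subtract (−8)·D = −16x³ − 16x² − 40x + 40. Remainder: 0.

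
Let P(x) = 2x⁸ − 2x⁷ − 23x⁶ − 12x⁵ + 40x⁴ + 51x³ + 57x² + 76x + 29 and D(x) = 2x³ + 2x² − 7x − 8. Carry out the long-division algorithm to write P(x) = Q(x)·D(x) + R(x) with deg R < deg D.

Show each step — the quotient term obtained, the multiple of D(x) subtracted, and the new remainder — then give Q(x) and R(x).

Q(x) = x⁵ − 2x⁴ − 6x³ − 3x² − 6x − 3; R(x) = −3x² + 7x + 5

Step 1: lead(2x⁸ − 2x⁷ − 23x⁶ − 12x⁵ + 40x⁴ + 51x³ + 57x² + 76x + 29) ÷ lead(D) = 2x⁸ ÷ 2x³ = x⁵. Subtract (x⁵)·D = 2x⁸ + 2x⁷ − 7x⁶ − 8x⁵. Remainder: −4x⁷ − 16x⁶ − 4x⁵ + 40x⁴ + 51x³ + 57x² + 76x + 29.
Step 2: lead(−4x⁷ − 16x⁶ − 4x⁵ + 40x⁴ + 51x³ + 57x² + 76x + 29) ÷ lead(D) = −4x⁷ ÷ 2x³ = −2x⁴. Subtract (−2x⁴)·D = −4x⁷ − 4x⁶ + 14x⁵ + 16x⁴. Remainder: −12x⁶ − 18x⁵ + 24x⁴ + 51x³ + 57x² + 76x + 29.
Step 3: lead(−12x⁶ − 18x⁵ + 24x⁴ + 51x³ + 57x² + 76x + 29) ÷ lead(D) = −12x⁶ ÷ 2x³ = −6x³. Subtract (−6x³)·D = −12x⁶ − 12x⁵ + 42x⁴ + 48x³. Remainder: −6x⁵ − 18x⁴ + 3x³ + 57x² + 76x + 29.
Step 4: lead(−6x⁵ − 18x⁴ + 3x³ + 57x² + 76x + 29) ÷ lead(D) = −6x⁵ ÷ 2x³ = −3x². Subtract (−3x²)·D = −6x⁵ − 6x⁴ + 21x³ + 24x². Remainder: −12x⁴ − 18x³ + 33x² + 76x + 29.
Step 5: lead(−12x⁴ − 18x³ + 33x² + 76x + 29) ÷ lead(D) = −12x⁴ ÷ 2x³ = −6x. Subtract (−6x)·D = −12x⁴ − 12x³ + 42x² + 48x. Remainder: −6x³ − 9x² + 28x + 29.
Step 6: lead(−6x³ − 9x² + 28x + 29) ÷ lead(D) = −6x³ ÷ 2x³ = −3. Subtract (−3)·D = −6x³ − 6x² + 21x + 24. Remainder: −3x² + 7x + 5.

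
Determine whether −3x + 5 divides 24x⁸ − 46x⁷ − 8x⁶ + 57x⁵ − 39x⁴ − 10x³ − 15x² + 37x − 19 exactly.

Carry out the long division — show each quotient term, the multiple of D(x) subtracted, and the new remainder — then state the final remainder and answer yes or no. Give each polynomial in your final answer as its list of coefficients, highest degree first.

Step 1: lead(24x⁸ − 46x⁷ − 8x⁶ + 57x⁵ − 39x⁴ − 10x³ − 15x² + 37x − 19) ÷ lead(D) = 24x⁸ ÷ −3x = −8x⁷. Subtract (−8x⁷)·D = 24x⁸ − 40x⁷. Remainder: −6x⁷ − 8x⁶ + 57x⁵ − 39x⁴ − 10x³ − 15x² + 37x − 19.
Step 2: lead(−6x⁷ − 8x⁶ + 57x⁵ − 39x⁴ − 10x³ − 15x² + 37x − 19) ÷ lead(D) = −6x⁷ ÷ −3x = 2x⁶. Subtract (2x⁶)·D = −6x⁷ + 10x⁶. Remainder: −18x⁶ + 57x⁵ − 39x⁴ − 10x³ − 15x² + 37x − 19.
Step 3: lead(−18x⁶ + 57x⁵ − 39x⁴ − 10x³ − 15x² + 37x − 19) ÷ lead(D) = −18x⁶ ÷ −3x = 6x⁵. Subtract (6x⁵)·D = −18x⁶ + 30x⁵. Remainder: 27x⁵ − 39x⁴ − 10x³ − 15x² + 37x − 19.
Step 4: lead(27x⁵ − 39x⁴ − 10x³ − 15x² + 37x − 19) ÷ lead(D) = 27x⁵ ÷ −3x = −9x⁴. Subtract (−9x⁴)·D = 27x⁵ − 45x⁴. Remainder: 6x⁴ − 10x³ − 15x² + 37x − 19.
Step 5: lead(6x⁴ − 10x³ − 15x² + 37x − 19) ÷ lead(D) = 6x⁴ ÷ −3x = −2x³. Subtract (−2x³)·D = 6x⁴ − 10x³. Remainder: −15x² + 37x − 19.
Step 6: lead(−15x² + 37x − 19) ÷ lead(D) = −15x² ÷ −3x = 5x. Subtract (5x)·D = −15x² + 25x. Remainder: 12x − 19.
Step 7: lead(12x − 19) ÷ lead(D) = 12x ÷ −3x = −4. Subtract (−4)·D = 12x − 20. Remainder: 1.

R = [1], so D(x) is not a factor of P(x). no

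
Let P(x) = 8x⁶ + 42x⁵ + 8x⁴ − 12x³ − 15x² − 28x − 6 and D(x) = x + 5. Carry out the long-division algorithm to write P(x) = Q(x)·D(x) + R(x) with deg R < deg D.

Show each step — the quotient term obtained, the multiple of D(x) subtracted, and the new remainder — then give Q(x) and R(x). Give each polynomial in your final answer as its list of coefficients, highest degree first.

Step 1: lead(8x⁶ + 42x⁵ + 8x⁴ − 12x³ − 15x² − 28x − 6) ÷ lead(D) = 8x⁶ ÷ x = 8x⁵. Subtract (8x⁵)·D = 8x⁶ + 40x⁵. Remainder: 2x⁵ + 8x⁴ − 12x³ − 15x² − 28x − 6.
Step 2: lead(2x⁵ + 8x⁴ − 12x³ − 15x² − 28x − 6) ÷ lead(D) = 2x⁵ ÷ x = 2x⁴. Subtract (2x⁴)·D = 2x⁵ + 10x⁴. Remainder: −2x⁴ − 12x³ − 15x² − 28x − 6.
Step 3: lead(−2x⁴ − 12x³ − 15x² − 28x − 6) ÷ lead(D) = −2x⁴ ÷ x = −2x³. Subtract (−2x³)·D = −2x⁴ − 10x³. Remainder: −2x³ − 15x² − 28x − 6.
Step 4: lead(−2x³ − 15x² − 28x − 6) ÷ lead(D) = −2x³ ÷ x = −2x². Subtract (−2x²)·D = −2x³ − 10x². Remainder: −5x² − 28x − 6.
Step 5: lead(−5x² − 28x − 6) ÷ lead(D) = −5x² ÷ x = −5x. Subtract (−5x)·D = −5x² − 25x. Remainder: −3x − 6.
Step 6: lead(−3x − 6) ÷ lead(D) = −3x ÷ x = −3. Subtract (−3)·D = −3x − 15. Remainder: 9.

Q = [8, 2, -2, -2, -5, -3]; R = [9]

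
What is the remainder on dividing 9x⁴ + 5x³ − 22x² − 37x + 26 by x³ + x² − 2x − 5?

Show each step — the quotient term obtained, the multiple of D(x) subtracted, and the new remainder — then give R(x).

Step 1: lead(9x⁴ + 5x³ − 22x² − 37x + 26) ÷ lead(D) = 9x⁴ ÷ x³ = 9x. Subtract (9x)·D = 9x⁴ + 9x³ − 18x² − 45x. Remainder: −4x³ − 4x² + 8x + 26.
Step 2: lead(−4x³ − 4x² + 8x + 26) ÷ lead(D) = −4x³ ÷ x³ = −4. Subtract (−4)·D = −4x³ − 4x² + 8x + 20. Remainder: 6.

R(x) = 6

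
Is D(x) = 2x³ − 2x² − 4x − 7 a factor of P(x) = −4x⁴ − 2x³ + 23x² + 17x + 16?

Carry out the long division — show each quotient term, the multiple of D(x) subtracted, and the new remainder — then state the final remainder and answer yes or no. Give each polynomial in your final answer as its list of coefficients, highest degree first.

Step 1: lead(−4x⁴ − 2x³ + 23x² + 17x + 16) ÷ lead(D) = −4x⁴ ÷ 2x³ = −2x. Subtract (−2x)·D = −4x⁴ + 4x³ + 8x² + 14x. Remainder: −6x³ + 15x² + 3x + 16.
Step 2: lead(−6x³ + 15x² + 3x + 16) ÷ lead(D) = −6x³ ÷ 2x³ = −3. Subtract (−3)·D = −6x³ + 6x² + 12x + 21. Remainder: 9x² − 9x − 5.

R = [9, -9, -5], so D(x) is not a factor of P(x). no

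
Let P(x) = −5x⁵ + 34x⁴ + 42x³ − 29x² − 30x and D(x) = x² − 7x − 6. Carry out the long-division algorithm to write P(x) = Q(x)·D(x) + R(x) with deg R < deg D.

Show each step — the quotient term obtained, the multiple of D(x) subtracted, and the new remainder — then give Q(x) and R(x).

Q(x) = −5x³ − x² + 5x; R(x) = 0

Step 1: lead(−5x⁵ + 34x⁴ + 42x³ − 29x² − 30x) ÷ lead(D) = −5x⁵ ÷ x² = −5x³. Subtract (−5x³)·D = −5x⁵ + 35x⁴ + 30x³. Remainder: −x⁴ + 12x³ − 29x² − 30x.
Step 2: lead(−x⁴ + 12x³ − 29x² − 30x) ÷ lead(D) = −x⁴ ÷ x² = −x². Subtract (−x²)·D = −x⁴ + 7x³ + 6x². Remainder: 5x³ − 35x² − 30x.
Step 3: lead(5x³ − 35x² − 30x) ÷ lead(D) = 5x³ ÷ x² = 5x. Subtract (5x)·D = 5x³ − 35x² − 30x. Remainder: 0.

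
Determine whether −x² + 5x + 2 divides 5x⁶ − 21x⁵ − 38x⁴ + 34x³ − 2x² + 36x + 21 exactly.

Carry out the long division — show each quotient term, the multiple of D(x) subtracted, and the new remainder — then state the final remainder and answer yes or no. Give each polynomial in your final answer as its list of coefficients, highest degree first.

Step 1: lead(5x⁶ − 21x⁵ − 38x⁴ + 34x³ − 2x² + 36x + 21) ÷ lead(D) = 5x⁶ ÷ −x² = −5x⁴. Subtract (−5x⁴)·D = 5x⁶ − 25x⁵ − 10x⁴. Remainder: 4x⁵ − 28x⁴ + 34x³ − 2x² + 36x + 21.
Step 2: lead(4x⁵ − 28x⁴ + 34x³ − 2x² + 36x + 21) ÷ lead(D) = 4x⁵ ÷ −x² = −4x³. Subtract (−4x³)·D = 4x⁵ − 20x⁴ − 8x³. Remainder: −8x⁴ + 42x³ − 2x² + 36x + 21.
Step 3: lead(−8x⁴ + 42x³ − 2x² + 36x + 21) ÷ lead(D) = −8x⁴ ÷ −x² = 8x². Subtract (8x²)·D = −8x⁴ + 40x³ + 16x². Remainder: 2x³ − 18x² + 36x + 21.
Step 4: lead(2x³ − 18x² + 36x + 21) ÷ lead(D) = 2x³ ÷ −x² = −2x. Subtract (−2x)·D = 2x³ − 10x² − 4x. Remainder: −8x² + 40x + 21.
Step 5: lead(−8x² + 40x + 21) ÷ lead(D) = −8x² ÷ −x² = 8. Subtract (8)·D = −8x² + 40x + 16. Remainder: 5.

R = [5], so D(x) is not a factor of P(x). no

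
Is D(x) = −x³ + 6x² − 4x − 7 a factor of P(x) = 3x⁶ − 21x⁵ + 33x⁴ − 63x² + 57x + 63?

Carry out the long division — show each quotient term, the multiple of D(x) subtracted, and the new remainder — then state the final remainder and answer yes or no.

Step 1: lead(3x⁶ − 21x⁵ + 33x⁴ − 63x² + 57x + 63) ÷ lead(D) = 3x⁶ ÷ −x³ = −3x³. Subtract (−3x³)·D = 3x⁶ − 18x⁵ + 12x⁴ + 21x³. Remainder: −3x⁵ + 21x⁴ − 21x³ − 63x² + 57x + 63.
Step 2: lead(−3x⁵ + 21x⁴ − 21x³ − 63x² + 57x + 63) ÷ lead(D) = −3x⁵ ÷ −x³ = 3x². Subtract (3x²)·D = −3x⁵ + 18x⁴ − 12x³ − 21x². Remainder: 3x⁴ − 9x³ − 42x² + 57x + 63.
Step 3: lead(3x⁴ − 9x³ − 42x² + 57x + 63) ÷ lead(D) = 3x⁴ ÷ −x³ = −3x. Subtract (−3x)·D = 3x⁴ − 18x³ + 12x² + 21x. Remainder: 9x³ − 54x² + 36x + 63.
Step 4: lead(9x³ − 54x² + 36x + 63) ÷ lead(D) = 9x³ ÷ −x³ = −9. Subtract (−9)·D = 9x³ − 54x² + 36x + 63. Remainder: 0.

R(x) = 0, so D(x) is a factor of P(x). yes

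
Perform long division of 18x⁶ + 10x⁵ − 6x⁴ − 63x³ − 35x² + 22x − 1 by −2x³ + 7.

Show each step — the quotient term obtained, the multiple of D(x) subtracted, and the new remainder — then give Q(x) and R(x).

Q(x) = −9x³ − 5x² + 3x; R(x) = x − 1

Step 1: lead(18x⁶ + 10x⁵ − 6x⁴ − 63x³ − 35x² + 22x − 1) ÷ lead(D) = 18x⁶ ÷ −2x³ = −9x³. Subtract (−9x³)·D = 18x⁶ − 63x³. Remainder: 10x⁵ − 6x⁴ − 35x² + 22x − 1.
Step 2: lead(10x⁵ − 6x⁴ − 35x² + 22x − 1) ÷ lead(D) = 10x⁵ ÷ −2x³ = −5x². Subtract (−5x²)·D = 10x⁵ − 35x². Remainder: −6x⁴ + 22x − 1.
Step 3: lead(−6x⁴ + 22x − 1) ÷ lead(D) = −6x⁴ ÷ −2x³ = 3x. Subtract (3x)·D = −6x⁴ + 21x. Remainder: x − 1.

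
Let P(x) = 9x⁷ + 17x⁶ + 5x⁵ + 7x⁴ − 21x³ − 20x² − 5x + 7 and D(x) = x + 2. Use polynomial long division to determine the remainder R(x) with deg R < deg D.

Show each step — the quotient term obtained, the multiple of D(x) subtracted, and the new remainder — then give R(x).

Step 1: lead(9x⁷ + 17x⁶ + 5x⁵ + 7x⁴ − 21x³ − 20x² − 5x + 7) ÷ lead(D) = 9x⁷ ÷ x = 9x⁶. Subtract (9x⁶)·D = 9x⁷ + 18x⁶. Remainder: −x⁶ + 5x⁵ + 7x⁴ − 21x³ − 20x² − 5x + 7.
Step 2: lead(−x⁶ + 5x⁵ + 7x⁴ − 21x³ − 20x² − 5x + 7) ÷ lead(D) = −x⁶ ÷ x = −x⁵. Subtract (−x⁵)·D = −x⁶ − 2x⁵. Remainder: 7x⁵ + 7x⁴ − 21x³ − 20x² − 5x + 7.
Step 3: lead(7x⁵ + 7x⁴ − 21x³ − 20x² − 5x + 7) ÷ lead(D) = 7x⁵ ÷ x = 7x⁴. Subtract (7x⁴)·D = 7x⁵ + 14x⁴. Remainder: −7x⁴ − 21x³ − 20x² − 5x + 7.
Step 4: lead(−7x⁴ − 21x³ − 20x² − 5x + 7) ÷ lead(D) = −7x⁴ ÷ x = −7x³. Subtract (−7x³)·D = −7x⁴ − 14x³. Remainder: −7x³ − 20x² − 5x + 7.
Step 5: lead(−7x³ − 20x² − 5x + 7) ÷ lead(D) = −7x³ ÷ x = −7x². Subtract (−7x²)·D = −7x³ − 14x². Remainder: −6x² − 5x + 7.
Step 6: lead(−6x² − 5x + 7) ÷ lead(D) = −6x² ÷ x = −6x. Subtract (−6x)·D = −6x² − 12x. Remainder: 7x + 7.
Step 7: lead(7x + 7) ÷ lead(D) = 7x ÷ x = 7. Subtract (7)·D = 7x + 14. Remainder: −7.

R(x) = −7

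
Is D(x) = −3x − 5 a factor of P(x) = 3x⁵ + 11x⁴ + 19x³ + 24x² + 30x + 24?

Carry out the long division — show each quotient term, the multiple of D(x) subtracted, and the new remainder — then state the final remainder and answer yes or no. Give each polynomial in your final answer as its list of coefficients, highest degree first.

Step 1: lead(3x⁵ + 11x⁴ + 19x³ + 24x² + 30x + 24) ÷ lead(D) = 3x⁵ ÷ −3x = −x⁴. Subtract (−x⁴)·D = 3x⁵ + 5x⁴. Remainder: 6x⁴ + 19x³ + 24x² + 30x + 24.
Step 2: lead(6x⁴ + 19x³ + 24x² + 30x + 24) ÷ lead(D) = 6x⁴ ÷ −3x = −2x³. Subtract (−2x³)·D = 6x⁴ + 10x³. Remainder: 9x³ + 24x² + 30x + 24.
Step 3: lead(9x³ + 24x² + 30x + 24) ÷ lead(D) = 9x³ ÷ −3x = −3x². Subtract (−3x²)·D = 9x³ + 15x². Remainder: 9x² + 30x + 24.
Step 4: lead(9x² + 30x + 24) ÷ lead(D) = 9x² ÷ −3x = −3x. Subtract (−3x)·D = 9x² + 15x. Remainder: 15x + 24.
Step 5: lead(15x + 24) ÷ lead(D) = 15x ÷ −3x = −5. Subtract (−5)·D = 15x + 25. Remainder: −1.

R = [-1], so D(x) is not a factor of P(x). no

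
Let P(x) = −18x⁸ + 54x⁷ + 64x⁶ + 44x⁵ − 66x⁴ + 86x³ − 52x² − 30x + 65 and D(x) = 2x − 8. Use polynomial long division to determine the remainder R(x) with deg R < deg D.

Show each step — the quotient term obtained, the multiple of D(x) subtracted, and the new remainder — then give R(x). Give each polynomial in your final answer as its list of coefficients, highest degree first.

Step 1: lead(−18x⁸ + 54x⁷ + 64x⁶ + 44x⁵ − 66x⁴ + 86x³ − 52x² − 30x + 65) ÷ lead(D) = −18x⁸ ÷ 2x = −9x⁷. Subtract (−9x⁷)·D = −18x⁸ + 72x⁷. Remainder: −18x⁷ + 64x⁶ + 44x⁵ − 66x⁴ + 86x³ − 52x² − 30x + 65.
Step 2: lead(−18x⁷ + 64x⁶ + 44x⁵ − 66x⁴ + 86x³ − 52x² − 30x + 65) ÷ lead(D) = −18x⁷ ÷ 2x = −9x⁶. Subtract (−9x⁶)·D = −18x⁷ + 72x⁶. Remainder: −8x⁶ + 44x⁵ − 66x⁴ + 86x³ − 52x² − 30x + 65.
Step 3: lead(−8x⁶ + 44x⁵ − 66x⁴ + 86x³ − 52x² − 30x + 65) ÷ lead(D) = −8x⁶ ÷ 2x = −4x⁵. Subtract (−4x⁵)·D = −8x⁶ + 32x⁵. Remainder: 12x⁵ − 66x⁴ + 86x³ − 52x² − 30x + 65.
Step 4: lead(12x⁵ − 66x⁴ + 86x³ − 52x² − 30x + 65) ÷ lead(D) = 12x⁵ ÷ 2x = 6x⁴. Subtract (6x⁴)·D = 12x⁵ − 48x⁴. Remainder: −18x⁴ + 86x³ − 52x² − 30x + 65.
Step 5: lead(−18x⁴ + 86x³ − 52x² − 30x + 65) ÷ lead(D) = −18x⁴ ÷ 2x = −9x³. Subtract (−9x³)·D = −18x⁴ + 72x³. Remainder: 14x³ − 52x² − 30x + 65.
Step 6: lead(14x³ − 52x² − 30x + 65) ÷ lead(D) = 14x³ ÷ 2x = 7x². Subtract (7x²)·D = 14x³ − 56x². Remainder: 4x² − 30x + 65.
Step 7: lead(4x² − 30x + 65) ÷ lead(D) = 4x² ÷ 2x = 2x. Subtract (2x)·D = 4x² − 16x. Remainder: −14x + 65.
Step 8: lead(−14x + 65) ÷ lead(D) = −14x ÷ 2x = −7. Subtract (−7)·D = −14x + 56. Remainder: 9.

R = [9]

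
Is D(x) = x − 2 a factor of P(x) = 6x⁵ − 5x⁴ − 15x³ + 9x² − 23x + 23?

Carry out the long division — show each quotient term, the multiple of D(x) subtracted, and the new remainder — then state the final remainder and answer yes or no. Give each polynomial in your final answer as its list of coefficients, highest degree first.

Step 1: lead(6x⁵ − 5x⁴ − 15x³ + 9x² − 23x + 23) ÷ lead(D) = 6x⁵ ÷ x = 6x⁴. Subtract (6x⁴)·D = 6x⁵ − 12x⁴. Remainder: 7x⁴ − 15x³ + 9x² − 23x + 23.
Step 2: lead(7x⁴ − 15x³ + 9x² − 23x + 23) ÷ lead(D) = 7x⁴ ÷ x = 7x³. Subtract (7x³)·D = 7x⁴ − 14x³. Remainder: −x³ + 9x² − 23x + 23.
Step 3: lead(−x³ + 9x² − 23x + 23) ÷ lead(D) = −x³ ÷ x = −x². Subtract (−x²)·D = −x³ + 2x². Remainder: 7x² − 23x + 23.
Step 4: lead(7x² − 23x + 23) ÷ lead(D) = 7x² ÷ x = 7x. Subtract (7x)·D = 7x² − 14x. Remainder: −9x + 23.
Step 5: lead(−9x + 23) ÷ lead(D) = −9x ÷ x = −9. Subtract (−9)·D = −9x + 18. Remainder: 5.

R = [5], so D(x) is not a factor of P(x). no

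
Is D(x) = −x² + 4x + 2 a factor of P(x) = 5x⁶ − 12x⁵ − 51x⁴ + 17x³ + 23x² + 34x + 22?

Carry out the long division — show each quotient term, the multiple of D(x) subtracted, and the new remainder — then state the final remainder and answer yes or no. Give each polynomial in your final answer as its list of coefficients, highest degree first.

R = [8], so D(x) is not a factor of P(x). no

Step 1: lead(5x⁶ − 12x⁵ − 51x⁴ + 17x³ + 23x² + 34x + 22) ÷ lead(D) = 5x⁶ ÷ −x² = −5x⁴. Subtract (−5x⁴)·D = 5x⁶ − 20x⁵ − 10x⁴. Remainder: 8x⁵ − 41x⁴ + 17x³ + 23x² + 34x + 22.
Step 2: lead(8x⁵ − 41x⁴ + 17x³ + 23x² + 34x + 22) ÷ lead(D) = 8x⁵ ÷ −x² = −8x³. Subtract (−8x³)·D = 8x⁵ − 32x⁴ − 16x³. Remainder: −9x⁴ + 33x³ + 23x² + 34x + 22.
Step 3: lead(−9x⁴ + 33x³ + 23x² + 34x + 22) ÷ lead(D) = −9x⁴ ÷ −x² = 9x². Subtract (9x²)·D = −9x⁴ + 36x³ + 18x². Remainder: −3x³ + 5x² + 34x + 22.
Step 4: lead(−3x³ + 5x² + 34x + 22) ÷ lead(D) = −3x³ ÷ −x² = 3x. Subtract (3x)·D = −3x³ + 12x² + 6x. Remainder: −7x² + 28x + 22.
Step 5: lead(−7x² + 28x + 22) ÷ lead(D) = −7x² ÷ −x² = 7. Subtract (7)·D = −7x² + 28x + 14. Remainder: 8.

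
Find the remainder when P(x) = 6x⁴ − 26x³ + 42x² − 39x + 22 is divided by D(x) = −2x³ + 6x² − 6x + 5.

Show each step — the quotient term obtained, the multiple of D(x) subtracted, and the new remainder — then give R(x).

Step 1: lead(6x⁴ − 26x³ + 42x² − 39x + 22) ÷ lead(D) = 6x⁴ ÷ −2x³ = −3x. Subtract (−3x)·D = 6x⁴ − 18x³ + 18x² − 15x. Remainder: −8x³ + 24x² − 24x + 22.
Step 2: lead(−8x³ + 24x² − 24x + 22) ÷ lead(D) = −8x³ ÷ −2x³ = 4. Subtract (4)·D = −8x³ + 24x² − 24x + 20. Remainder: 2.

R(x) = 2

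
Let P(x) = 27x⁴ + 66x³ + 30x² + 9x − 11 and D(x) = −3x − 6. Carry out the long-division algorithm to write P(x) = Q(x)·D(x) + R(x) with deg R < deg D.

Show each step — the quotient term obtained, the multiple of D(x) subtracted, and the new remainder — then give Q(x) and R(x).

Step 1: lead(27x⁴ + 66x³ + 30x² + 9x − 11) ÷ lead(D) = 27x⁴ ÷ −3x = −9x³. Subtract (−9x³)·D = 27x⁴ + 54x³. Remainder: 12x³ + 30x² + 9x − 11.
Step 2: lead(12x³ + 30x² + 9x − 11) ÷ lead(D) = 12x³ ÷ −3x = −4x². Subtract (−4x²)·D = 12x³ + 24x². Remainder: 6x² + 9x − 11.
Step 3: lead(6x² + 9x − 11) ÷ lead(D) = 6x² ÷ −3x = −2x. Subtract (−2x)·D = 6x² + 12x. Remainder: −3x − 11.
Step 4: lead(−3x − 11) ÷ lead(D) = −3x ÷ −3x = 1. Subtract (1)·D = −3x − 6. Remainder: −5.

Q(x) = −9x³ − 4x² − 2x + 1; R(x) = −5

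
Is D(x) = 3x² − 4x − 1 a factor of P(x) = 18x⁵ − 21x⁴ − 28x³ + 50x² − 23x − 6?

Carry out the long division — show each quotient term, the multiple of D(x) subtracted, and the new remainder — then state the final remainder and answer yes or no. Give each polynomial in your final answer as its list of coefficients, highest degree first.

Step 1: lead(18x⁵ − 21x⁴ − 28x³ + 50x² − 23x − 6) ÷ lead(D) = 18x⁵ ÷ 3x² = 6x³. Subtract (6x³)·D = 18x⁵ − 24x⁴ − 6x³. Remainder: 3x⁴ − 22x³ + 50x² − 23x − 6.
Step 2: lead(3x⁴ − 22x³ + 50x² − 23x − 6) ÷ lead(D) = 3x⁴ ÷ 3x² = x². Subtract (x²)·D = 3x⁴ − 4x³ − x². Remainder: −18x³ + 51x² − 23x − 6.
Step 3: lead(−18x³ + 51x² − 23x − 6) ÷ lead(D) = −18x³ ÷ 3x² = −6x. Subtract (−6x)·D = −18x³ + 24x² + 6x. Remainder: 27x² − 29x − 6.
Step 4: lead(27x² − 29x − 6) ÷ lead(D) = 27x² ÷ 3x² = 9. Subtract (9)·D = 27x² − 36x − 9. Remainder: 7x + 3.

R = [7, 3], so D(x) is not a factor of P(x). no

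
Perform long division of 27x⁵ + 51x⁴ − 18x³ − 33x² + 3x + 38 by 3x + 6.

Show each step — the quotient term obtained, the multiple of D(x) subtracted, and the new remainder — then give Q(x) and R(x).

Q(x) = 9x⁴ − x³ − 4x² − 3x + 7; R(x) = −4

Step 1: lead(27x⁵ + 51x⁴ − 18x³ − 33x² + 3x + 38) ÷ lead(D) = 27x⁵ ÷ 3x = 9x⁴. Subtract (9x⁴)·D = 27x⁵ + 54x⁴. Remainder: −3x⁴ − 18x³ − 33x² + 3x + 38.
Step 2: lead(−3x⁴ − 18x³ − 33x² + 3x + 38) ÷ lead(D) = −3x⁴ ÷ 3x = −x³. Subtract (−x³)·D = −3x⁴ − 6x³. Remainder: −12x³ − 33x² + 3x + 38.
Step 3: lead(−12x³ − 33x² + 3x + 38) ÷ lead(D) = −12x³ ÷ 3x = −4x². Subtract (−4x²)·D = −12x³ − 24x². Remainder: −9x² + 3x + 38.
Step 4: lead(−9x² + 3x + 38) ÷ lead(D) = −9x² ÷ 3x = −3x. Subtract (−3x)·D = −9x² − 18x. Remainder: 21x + 38.
Step 5: lead(21x + 38) ÷ lead(D) = 21x ÷ 3x = 7. Subtract (7)·D = 21x + 42. Remainder: −4.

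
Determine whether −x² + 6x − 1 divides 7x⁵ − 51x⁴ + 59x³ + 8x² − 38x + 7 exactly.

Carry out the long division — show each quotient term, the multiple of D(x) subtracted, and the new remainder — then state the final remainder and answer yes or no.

Step 1: lead(7x⁵ − 51x⁴ + 59x³ + 8x² − 38x + 7) ÷ lead(D) = 7x⁵ ÷ −x² = −7x³. Subtract (−7x³)·D = 7x⁵ − 42x⁴ + 7x³. Remainder: −9x⁴ + 52x³ + 8x² − 38x + 7.
Step 2: lead(−9x⁴ + 52x³ + 8x² − 38x + 7) ÷ lead(D) = −9x⁴ ÷ −x² = 9x². Subtract (9x²)·D = −9x⁴ + 54x³ − 9x². Remainder: −2x³ + 17x² − 38x + 7.
Step 3: lead(−2x³ + 17x² − 38x + 7) ÷ lead(D) = −2x³ ÷ −x² = 2x. Subtract (2x)·D = −2x³ + 12x² − 2x. Remainder: 5x² − 36x + 7.
Step 4: lead(5x² − 36x + 7) ÷ lead(D) = 5x² ÷ −x² = −5. Subtract (−5)·D = 5x² − 30x + 5. Remainder: −6x + 2.

R(x) = −6x + 2, so D(x) is not a factor of P(x). no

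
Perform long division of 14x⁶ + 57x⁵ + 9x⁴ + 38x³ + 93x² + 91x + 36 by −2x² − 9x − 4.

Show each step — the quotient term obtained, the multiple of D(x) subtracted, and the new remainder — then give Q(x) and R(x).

Q(x) = −7x⁴ + 3x³ − 4x² − 7x − 7; R(x) = 8

Step 1: lead(14x⁶ + 57x⁵ + 9x⁴ + 38x³ + 93x² + 91x + 36) ÷ lead(D) = 14x⁶ ÷ −2x² = −7x⁴. Subtract (−7x⁴)·D = 14x⁶ + 63x⁵ + 28x⁴. Remainder: −6x⁵ − 19x⁴ + 38x³ + 93x² + 91x + 36.
Step 2: lead(−6x⁵ − 19x⁴ + 38x³ + 93x² + 91x + 36) ÷ lead(D) = −6x⁵ ÷ −2x² = 3x³. Subtract (3x³)·D = −6x⁵ − 27x⁴ − 12x³. Remainder: 8x⁴ + 50x³ + 93x² + 91x + 36.
Step 3: lead(8x⁴ + 50x³ + 93x² + 91x + 36) ÷ lead(D) = 8x⁴ ÷ −2x² = −4x². Subtract (−4x²)·D = 8x⁴ + 36x³ + 16x². Remainder: 14x³ + 77x² + 91x + 36.
Step 4: lead(14x³ + 77x² + 91x + 36) ÷ lead(D) = 14x³ ÷ −2x² = −7x. Subtract (−7x)·D = 14x³ + 63x² + 28x. Remainder: 14x² + 63x + 36.
Step 5: lead(14x² + 63x + 36) ÷ lead(D) = 14x² ÷ −2x² = −7. Subtract (−7)·D = 14x² + 63x + 28. Remainder: 8.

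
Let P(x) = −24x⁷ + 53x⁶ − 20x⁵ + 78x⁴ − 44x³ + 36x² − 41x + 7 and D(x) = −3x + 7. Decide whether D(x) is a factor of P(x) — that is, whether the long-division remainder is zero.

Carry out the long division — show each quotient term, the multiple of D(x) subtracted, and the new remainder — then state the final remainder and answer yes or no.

R(x) = −7, so D(x) is not a factor of P(x). no

Step 1: lead(−24x⁷ + 53x⁶ − 20x⁵ + 78x⁴ − 44x³ + 36x² − 41x + 7) ÷ lead(D) = −24x⁷ ÷ −3x = 8x⁶. Subtract (8x⁶)·D = −24x⁷ + 56x⁶. Remainder: −3x⁶ − 20x⁵ + 78x⁴ − 44x³ + 36x² − 41x + 7.
Step 2: lead(−3x⁶ − 20x⁵ + 78x⁴ − 44x³ + 36x² − 41x + 7) ÷ lead(D) = −3x⁶ ÷ −3x = x⁵. Subtract (x⁵)·D = −3x⁶ + 7x⁵. Remainder: −27x⁵ + 78x⁴ − 44x³ + 36x² − 41x + 7.
Step 3: lead(−27x⁵ + 78x⁴ − 44x³ + 36x² − 41x + 7) ÷ lead(D) = −27x⁵ ÷ −3x = 9x⁴. Subtract (9x⁴)·D = −27x⁵ + 63x⁴. Remainder: 15x⁴ − 44x³ + 36x² − 41x + 7.
Step 4: lead(15x⁴ − 44x³ + 36x² − 41x + 7) ÷ lead(D) = 15x⁴ ÷ −3x = −5x³. Subtract (−5x³)·D = 15x⁴ − 35x³. Remainder: −9x³ + 36x² − 41x + 7.
Step 5: lead(−9x³ + 36x² − 41x + 7) ÷ lead(D) = −9x³ ÷ −3x = 3x². Subtract (3x²)·D = −9x³ + 21x². Remainder: 15x² − 41x + 7.
Step 6: lead(15x² − 41x + 7) ÷ lead(D) = 15x² ÷ −3x = −5x. Subtract (−5x)·D = 15x² − 35x. Remainder: −6x + 7.
Step 7: lead(−6x + 7) ÷ lead(D) = −6x ÷ −3x = 2. Subtract (2)·D = −6x + 14. Remainder: −7.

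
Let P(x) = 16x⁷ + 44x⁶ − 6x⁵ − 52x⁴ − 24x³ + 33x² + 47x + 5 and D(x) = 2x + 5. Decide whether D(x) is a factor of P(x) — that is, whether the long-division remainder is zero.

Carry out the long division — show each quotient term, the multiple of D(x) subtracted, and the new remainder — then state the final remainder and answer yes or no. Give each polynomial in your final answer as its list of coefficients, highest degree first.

Step 1: lead(16x⁷ + 44x⁶ − 6x⁵ − 52x⁴ − 24x³ + 33x² + 47x + 5) ÷ lead(D) = 16x⁷ ÷ 2x = 8x⁶. Subtract (8x⁶)·D = 16x⁷ + 40x⁶. Remainder: 4x⁶ − 6x⁵ − 52x⁴ − 24x³ + 33x² + 47x + 5.
Step 2: lead(4x⁶ − 6x⁵ − 52x⁴ − 24x³ + 33x² + 47x + 5) ÷ lead(D) = 4x⁶ ÷ 2x = 2x⁵. Subtract (2x⁵)·D = 4x⁶ + 10x⁵. Remainder: −16x⁵ − 52x⁴ − 24x³ + 33x² + 47x + 5.
Step 3: lead(−16x⁵ − 52x⁴ − 24x³ + 33x² + 47x + 5) ÷ lead(D) = −16x⁵ ÷ 2x = −8x⁴. Subtract (−8x⁴)·D = −16x⁵ − 40x⁴. Remainder: −12x⁴ − 24x³ + 33x² + 47x + 5.
Step 4: lead(−12x⁴ − 24x³ + 33x² + 47x + 5) ÷ lead(D) = −12x⁴ ÷ 2x = −6x³. Subtract (−6x³)·D = −12x⁴ − 30x³. Remainder: 6x³ + 33x² + 47x + 5.
Step 5: lead(6x³ + 33x² + 47x + 5) ÷ lead(D) = 6x³ ÷ 2x = 3x². Subtract (3x²)·D = 6x³ + 15x². Remainder: 18x² + 47x + 5.
Step 6: lead(18x² + 47x + 5) ÷ lead(D) = 18x² ÷ 2x = 9x. Subtract (9x)·D = 18x² + 45x. Remainder: 2x + 5.
Step 7: lead(2x + 5) ÷ lead(D) = 2x ÷ 2x = 1. Subtract (1)·D = 2x + 5. Remainder: 0.

R = [0], so D(x) is a factor of P(x). yes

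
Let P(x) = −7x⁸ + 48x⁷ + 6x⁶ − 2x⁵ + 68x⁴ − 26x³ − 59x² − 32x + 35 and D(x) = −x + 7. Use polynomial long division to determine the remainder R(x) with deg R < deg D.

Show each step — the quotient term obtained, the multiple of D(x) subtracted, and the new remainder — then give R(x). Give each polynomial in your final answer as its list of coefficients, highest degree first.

Step 1: lead(−7x⁸ + 48x⁷ + 6x⁶ − 2x⁵ + 68x⁴ − 26x³ − 59x² − 32x + 35) ÷ lead(D) = −7x⁸ ÷ −x = 7x⁷. Subtract (7x⁷)·D = −7x⁸ + 49x⁷. Remainder: −x⁷ + 6x⁶ − 2x⁵ + 68x⁴ − 26x³ − 59x² − 32x + 35.
Step 2: lead(−x⁷ + 6x⁶ − 2x⁵ + 68x⁴ − 26x³ − 59x² − 32x + 35) ÷ lead(D) = −x⁷ ÷ −x = x⁶. Subtract (x⁶)·D = −x⁷ + 7x⁶. Remainder: −x⁶ − 2x⁵ + 68x⁴ − 26x³ − 59x² − 32x + 35.
Step 3: lead(−x⁶ − 2x⁵ + 68x⁴ − 26x³ − 59x² − 32x + 35) ÷ lead(D) = −x⁶ ÷ −x = x⁵. Subtract (x⁵)·D = −x⁶ + 7x⁵. Remainder: −9x⁵ + 68x⁴ − 26x³ − 59x² − 32x + 35.
Step 4: lead(−9x⁵ + 68x⁴ − 26x³ − 59x² − 32x + 35) ÷ lead(D) = −9x⁵ ÷ −x = 9x⁴. Subtract (9x⁴)·D = −9x⁵ + 63x⁴. Remainder: 5x⁴ − 26x³ − 59x² − 32x + 35.
Step 5: lead(5x⁴ − 26x³ − 59x² − 32x + 35) ÷ lead(D) = 5x⁴ ÷ −x = −5x³. Subtract (−5x³)·D = 5x⁴ − 35x³. Remainder: 9x³ − 59x² − 32x + 35.
Step 6: lead(9x³ − 59x² − 32x + 35) ÷ lead(D) = 9x³ ÷ −x = −9x². Subtract (−9x²)·D = 9x³ − 63x². Remainder: 4x² − 32x + 35.
Step 7: lead(4x² − 32x + 35) ÷ lead(D) = 4x² ÷ −x = −4x. Subtract (−4x)·D = 4x² − 28x. Remainder: −4x + 35.
Step 8: lead(−4x + 35) ÷ lead(D) = −4x ÷ −x = 4. Subtract (4)·D = −4x + 28. Remainder: 7.

R = [7]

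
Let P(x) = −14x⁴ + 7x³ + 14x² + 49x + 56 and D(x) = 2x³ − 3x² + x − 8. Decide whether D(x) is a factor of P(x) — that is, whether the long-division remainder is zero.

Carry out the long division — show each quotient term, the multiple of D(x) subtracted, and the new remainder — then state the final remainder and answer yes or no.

Step 1: lead(−14x⁴ + 7x³ + 14x² + 49x + 56) ÷ lead(D) = −14x⁴ ÷ 2x³ = −7x. Subtract (−7x)·D = −14x⁴ + 21x³ − 7x² + 56x. Remainder: −14x³ + 21x² − 7x + 56.
Step 2: lead(−14x³ + 21x² − 7x + 56) ÷ lead(D) = −14x³ ÷ 2x³ = −7. Subtract (−7)·D = −14x³ + 21x² − 7x + 56. Remainder: 0.

R(x) = 0, so D(x) is a factor of P(x). yes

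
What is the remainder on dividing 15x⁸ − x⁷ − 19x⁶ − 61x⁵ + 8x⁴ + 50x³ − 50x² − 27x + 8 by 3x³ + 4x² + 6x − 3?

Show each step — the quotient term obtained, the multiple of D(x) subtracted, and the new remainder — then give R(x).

Step 1: lead(15x⁸ − x⁷ − 19x⁶ − 61x⁵ + 8x⁴ + 50x³ − 50x² − 27x + 8) ÷ lead(D) = 15x⁸ ÷ 3x³ = 5x⁵. Subtract (5x⁵)·D = 15x⁸ + 20x⁷ + 30x⁶ − 15x⁵. Remainder: −21x⁷ − 49x⁶ − 46x⁵ + 8x⁴ + 50x³ − 50x² − 27x + 8.
Step 2: lead(−21x⁷ − 49x⁶ − 46x⁵ + 8x⁴ + 50x³ − 50x² − 27x + 8) ÷ lead(D) = −21x⁷ ÷ 3x³ = −7x⁴. Subtract (−7x⁴)·D = −21x⁷ − 28x⁶ − 42x⁵ + 21x⁴. Remainder: −21x⁶ − 4x⁵ − 13x⁴ + 50x³ − 50x² − 27x + 8.
Step 3: lead(−21x⁶ − 4x⁵ − 13x⁴ + 50x³ − 50x² − 27x + 8) ÷ lead(D) = −21x⁶ ÷ 3x³ = −7x³. Subtract (−7x³)·D = −21x⁶ − 28x⁵ − 42x⁴ + 21x³. Remainder: 24x⁵ + 29x⁴ + 29x³ − 50x² − 27x + 8.
Step 4: lead(24x⁵ + 29x⁴ + 29x³ − 50x² − 27x + 8) ÷ lead(D) = 24x⁵ ÷ 3x³ = 8x². Subtract (8x²)·D = 24x⁵ + 32x⁴ + 48x³ − 24x². Remainder: −3x⁴ − 19x³ − 26x² − 27x + 8.
Step 5: lead(−3x⁴ − 19x³ − 26x² − 27x + 8) ÷ lead(D) = −3x⁴ ÷ 3x³ = −x. Subtract (−x)·D = −3x⁴ − 4x³ − 6x² + 3x. Remainder: −15x³ − 20x² − 30x + 8.
Step 6: lead(−15x³ − 20x² − 30x + 8) ÷ lead(D) = −15x³ ÷ 3x³ = −5. Subtract (−5)·D = −15x³ − 20x² − 30x + 15. Remainder: −7.

R(x) = −7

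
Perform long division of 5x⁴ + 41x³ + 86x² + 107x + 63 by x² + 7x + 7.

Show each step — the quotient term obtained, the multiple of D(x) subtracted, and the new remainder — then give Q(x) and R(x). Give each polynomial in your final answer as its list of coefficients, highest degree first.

Q = [5, 6, 9]; R = [2, 0]

Step 1: lead(5x⁴ + 41x³ + 86x² + 107x + 63) ÷ lead(D) = 5x⁴ ÷ x² = 5x². Subtract (5x²)·D = 5x⁴ + 35x³ + 35x². Remainder: 6x³ + 51x² + 107x + 63.
Step 2: lead(6x³ + 51x² + 107x + 63) ÷ lead(D) = 6x³ ÷ x² = 6x. Subtract (6x)·D = 6x³ + 42x² + 42x. Remainder: 9x² + 65x + 63.
Step 3: lead(9x² + 65x + 63) ÷ lead(D) = 9x² ÷ x² = 9. Subtract (9)·D = 9x² + 63x + 63. Remainder: 2x.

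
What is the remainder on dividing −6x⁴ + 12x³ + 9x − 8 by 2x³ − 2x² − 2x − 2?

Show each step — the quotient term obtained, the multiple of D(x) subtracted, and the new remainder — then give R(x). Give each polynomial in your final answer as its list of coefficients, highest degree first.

Step 1: lead(−6x⁴ + 12x³ + 9x − 8) ÷ lead(D) = −6x⁴ ÷ 2x³ = −3x. Subtract (−3x)·D = −6x⁴ + 6x³ + 6x² + 6x. Remainder: 6x³ − 6x² + 3x − 8.
Step 2: lead(6x³ − 6x² + 3x − 8) ÷ lead(D) = 6x³ ÷ 2x³ = 3. Subtract (3)·D = 6x³ − 6x² − 6x − 6. Remainder: 9x − 2.

R = [9, -2]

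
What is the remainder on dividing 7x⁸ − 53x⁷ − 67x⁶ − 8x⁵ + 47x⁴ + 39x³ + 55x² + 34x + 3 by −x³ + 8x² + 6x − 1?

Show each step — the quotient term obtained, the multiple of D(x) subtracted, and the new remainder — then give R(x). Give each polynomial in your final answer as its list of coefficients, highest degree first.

Step 1: lead(7x⁸ − 53x⁷ − 67x⁶ − 8x⁵ + 47x⁴ + 39x³ + 55x² + 34x + 3) ÷ lead(D) = 7x⁸ ÷ −x³ = −7x⁵. Subtract (−7x⁵)·D = 7x⁸ − 56x⁷ − 42x⁶ + 7x⁵. Remainder: 3x⁷ − 25x⁶ − 15x⁵ + 47x⁴ + 39x³ + 55x² + 34x + 3.
Step 2: lead(3x⁷ − 25x⁶ − 15x⁵ + 47x⁴ + 39x³ + 55x² + 34x + 3) ÷ lead(D) = 3x⁷ ÷ −x³ = −3x⁴. Subtract (−3x⁴)·D = 3x⁷ − 24x⁶ − 18x⁵ + 3x⁴. Remainder: −x⁶ + 3x⁵ + 44x⁴ + 39x³ + 55x² + 34x + 3.
Step 3: lead(−x⁶ + 3x⁵ + 44x⁴ + 39x³ + 55x² + 34x + 3) ÷ lead(D) = −x⁶ ÷ −x³ = x³. Subtract (x³)·D = −x⁶ + 8x⁵ + 6x⁴ − x³. Remainder: −5x⁵ + 38x⁴ + 40x³ + 55x² + 34x + 3.
Step 4: lead(−5x⁵ + 38x⁴ + 40x³ + 55x² + 34x + 3) ÷ lead(D) = −5x⁵ ÷ −x³ = 5x². Subtract (5x²)·D = −5x⁵ + 40x⁴ + 30x³ − 5x². Remainder: −2x⁴ + 10x³ + 60x² + 34x + 3.
Step 5: lead(−2x⁴ + 10x³ + 60x² + 34x + 3) ÷ lead(D) = −2x⁴ ÷ −x³ = 2x. Subtract (2x)·D = −2x⁴ + 16x³ + 12x² − 2x. Remainder: −6x³ + 48x² + 36x + 3.
Step 6: lead(−6x³ + 48x² + 36x + 3) ÷ lead(D) = −6x³ ÷ −x³ = 6. Subtract (6)·D = −6x³ + 48x² + 36x − 6. Remainder: 9.

R = [9]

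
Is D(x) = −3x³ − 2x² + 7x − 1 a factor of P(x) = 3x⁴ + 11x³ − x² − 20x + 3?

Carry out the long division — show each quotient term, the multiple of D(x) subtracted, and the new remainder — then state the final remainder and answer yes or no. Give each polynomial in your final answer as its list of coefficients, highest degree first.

R = [0], so D(x) is a factor of P(x). yes

Step 1: lead(3x⁴ + 11x³ − x² − 20x + 3) ÷ lead(D) = 3x⁴ ÷ −3x³ = −x. Subtract (−x)·D = 3x⁴ + 2x³ − 7x² + x. Remainder: 9x³ + 6x² − 21x + 3.
Step 2: lead(9x³ + 6x² − 21x + 3) ÷ lead(D) = 9x³ ÷ −3x³ = −3. Subtract (−3)·D = 9x³ + 6x² − 21x + 3. Remainder: 0.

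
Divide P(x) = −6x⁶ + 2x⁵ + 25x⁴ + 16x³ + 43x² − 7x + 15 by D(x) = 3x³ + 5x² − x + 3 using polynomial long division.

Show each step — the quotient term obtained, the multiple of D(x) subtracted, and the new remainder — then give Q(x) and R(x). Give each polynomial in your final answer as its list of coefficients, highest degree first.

Step 1: lead(−6x⁶ + 2x⁵ + 25x⁴ + 16x³ + 43x² − 7x + 15) ÷ lead(D) = −6x⁶ ÷ 3x³ = −2x³. Subtract (−2x³)·D = −6x⁶ − 10x⁵ + 2x⁴ − 6x³. Remainder: 12x⁵ + 23x⁴ + 22x³ + 43x² − 7x + 15.
Step 2: lead(12x⁵ + 23x⁴ + 22x³ + 43x² − 7x + 15) ÷ lead(D) = 12x⁵ ÷ 3x³ = 4x². Subtract (4x²)·D = 12x⁵ + 20x⁴ − 4x³ + 12x². Remainder: 3x⁴ + 26x³ + 31x² − 7x + 15.
Step 3: lead(3x⁴ + 26x³ + 31x² − 7x + 15) ÷ lead(D) = 3x⁴ ÷ 3x³ = x. Subtract (x)·D = 3x⁴ + 5x³ − x² + 3x. Remainder: 21x³ + 32x² − 10x + 15.
Step 4: lead(21x³ + 32x² − 10x + 15) ÷ lead(D) = 21x³ ÷ 3x³ = 7. Subtract (7)·D = 21x³ + 35x² − 7x + 21. Remainder: −3x² − 3x − 6.

Q = [-2, 4, 1, 7]; R = [-3, -3, -6]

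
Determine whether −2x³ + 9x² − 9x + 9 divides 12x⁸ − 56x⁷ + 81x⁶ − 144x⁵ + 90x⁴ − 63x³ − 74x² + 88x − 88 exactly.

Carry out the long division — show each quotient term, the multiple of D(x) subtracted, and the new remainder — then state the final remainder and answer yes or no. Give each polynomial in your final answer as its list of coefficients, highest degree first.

Step 1: lead(12x⁸ − 56x⁷ + 81x⁶ − 144x⁵ + 90x⁴ − 63x³ − 74x² + 88x − 88) ÷ lead(D) = 12x⁸ ÷ −2x³ = −6x⁵. Subtract (−6x⁵)·D = 12x⁸ − 54x⁷ + 54x⁶ − 54x⁵. Remainder: −2x⁷ + 27x⁶ − 90x⁵ + 90x⁴ − 63x³ − 74x² + 88x − 88.
Step 2: lead(−2x⁷ + 27x⁶ − 90x⁵ + 90x⁴ − 63x³ − 74x² + 88x − 88) ÷ lead(D) = −2x⁷ ÷ −2x³ = x⁴. Subtract (x⁴)·D = −2x⁷ + 9x⁶ − 9x⁵ + 9x⁴. Remainder: 18x⁶ − 81x⁵ + 81x⁴ − 63x³ − 74x² + 88x − 88.
Step 3: lead(18x⁶ − 81x⁵ + 81x⁴ − 63x³ − 74x² + 88x − 88) ÷ lead(D) = 18x⁶ ÷ −2x³ = −9x³. Subtract (−9x³)·D = 18x⁶ − 81x⁵ + 81x⁴ − 81x³. Remainder: 18x³ − 74x² + 88x − 88.
Step 4: lead(18x³ − 74x² + 88x − 88) ÷ lead(D) = 18x³ ÷ −2x³ = −9. Subtract (−9)·D = 18x³ − 81x² + 81x − 81. Remainder: 7x² + 7x − 7.

R = [7, 7, -7], so D(x) is not a factor of P(x). no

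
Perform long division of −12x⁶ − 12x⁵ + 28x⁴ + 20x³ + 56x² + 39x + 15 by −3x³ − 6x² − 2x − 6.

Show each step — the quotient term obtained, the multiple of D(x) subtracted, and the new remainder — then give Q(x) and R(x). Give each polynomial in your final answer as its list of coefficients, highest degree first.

Step 1: lead(−12x⁶ − 12x⁵ + 28x⁴ + 20x³ + 56x² + 39x + 15) ÷ lead(D) = −12x⁶ ÷ −3x³ = 4x³. Subtract (4x³)·D = −12x⁶ − 24x⁵ − 8x⁴ − 24x³. Remainder: 12x⁵ + 36x⁴ + 44x³ + 56x² + 39x + 15.
Step 2: lead(12x⁵ + 36x⁴ + 44x³ + 56x² + 39x + 15) ÷ lead(D) = 12x⁵ ÷ −3x³ = −4x². Subtract (−4x²)·D = 12x⁵ + 24x⁴ + 8x³ + 24x². Remainder: 12x⁴ + 36x³ + 32x² + 39x + 15.
Step 3: lead(12x⁴ + 36x³ + 32x² + 39x + 15) ÷ lead(D) = 12x⁴ ÷ −3x³ = −4x. Subtract (−4x)·D = 12x⁴ + 24x³ + 8x² + 24x. Remainder: 12x³ + 24x² + 15x + 15.
Step 4: lead(12x³ + 24x² + 15x + 15) ÷ lead(D) = 12x³ ÷ −3x³ = −4. Subtract (−4)·D = 12x³ + 24x² + 8x + 24. Remainder: 7x − 9.

Q = [4, -4, -4, -4]; R = [7, -9]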